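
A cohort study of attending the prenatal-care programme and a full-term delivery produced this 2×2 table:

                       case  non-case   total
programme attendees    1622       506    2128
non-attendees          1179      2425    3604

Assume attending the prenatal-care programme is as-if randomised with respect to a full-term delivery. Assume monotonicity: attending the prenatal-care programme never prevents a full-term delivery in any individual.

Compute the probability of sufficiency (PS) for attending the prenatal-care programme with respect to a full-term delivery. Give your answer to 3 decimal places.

PS ≈ 0.647

p₁ = P(outcome | exposed) = 1622/2128 = 0.76222
p₀ = P(outcome | unexposed) = 1179/3604 = 0.32714
Under exogeneity and monotonicity, PS = (p₁ − p₀) / (1 − p₀).
PS = (0.76222 − 0.32714) / (1 − 0.32714) = 0.43508 / 0.67286 ≈ 0.6466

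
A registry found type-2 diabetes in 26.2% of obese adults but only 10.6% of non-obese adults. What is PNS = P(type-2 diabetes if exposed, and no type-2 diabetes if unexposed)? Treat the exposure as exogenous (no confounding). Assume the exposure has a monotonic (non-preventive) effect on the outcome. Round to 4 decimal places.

p₁ = 0.262, p₀ = 0.106.
Under exogeneity and monotonicity, PNS = p₁ − p₀.
PNS = 0.262 − 0.106 = 0.156

PNS ≈ 0.1560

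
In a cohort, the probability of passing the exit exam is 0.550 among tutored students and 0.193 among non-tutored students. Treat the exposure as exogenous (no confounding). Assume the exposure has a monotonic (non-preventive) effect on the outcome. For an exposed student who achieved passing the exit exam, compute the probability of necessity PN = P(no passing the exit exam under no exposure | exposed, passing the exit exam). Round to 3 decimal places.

PN ≈ 0.649

Let p₁ = 0.55, p₀ = 0.193.
Under exogeneity and monotonicity, PN = (p₁ − p₀) / p₁.
PN = (0.55 − 0.193) / 0.55 = 0.357 / 0.55 ≈ 0.6491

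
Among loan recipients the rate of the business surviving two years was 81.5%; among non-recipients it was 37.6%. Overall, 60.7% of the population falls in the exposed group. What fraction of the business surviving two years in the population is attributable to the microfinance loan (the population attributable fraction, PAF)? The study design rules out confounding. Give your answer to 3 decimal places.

PAF ≈ 0.415

p₁ = 0.815, p₀ = 0.376.
Overall risk P(Y=1) = π·p₁ + (1−π)·p₀ = 0.607×0.815 + 0.393×0.376 = 0.64247.
Under exogeneity, PAF = [P(Y=1) − p₀] / P(Y=1).
PAF = (0.64247 − 0.376) / 0.64247 ≈ 0.4148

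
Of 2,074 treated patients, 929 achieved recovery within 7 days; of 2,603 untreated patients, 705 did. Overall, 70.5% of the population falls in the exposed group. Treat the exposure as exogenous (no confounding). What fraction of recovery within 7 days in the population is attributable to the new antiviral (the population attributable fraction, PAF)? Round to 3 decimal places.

PAF ≈ 0.316

p₁ = P(outcome | exposed) = 929/2074 = 0.44793
p₀ = P(outcome | unexposed) = 705/2603 = 0.27084
Overall risk P(Y=1) = π·p₁ + (1−π)·p₀ = 0.705×0.44793 + 0.295×0.27084 = 0.39569.
Under exogeneity, PAF = [P(Y=1) − p₀] / P(Y=1).
PAF = (0.39569 − 0.27084) / 0.39569 ≈ 0.3155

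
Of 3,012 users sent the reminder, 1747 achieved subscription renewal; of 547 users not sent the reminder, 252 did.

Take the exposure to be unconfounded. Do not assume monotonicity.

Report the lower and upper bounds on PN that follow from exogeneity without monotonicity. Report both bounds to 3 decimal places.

p₁ = P(outcome | exposed) = 1747/3012 = 0.58001
p₀ = P(outcome | unexposed) = 252/547 = 0.46069
Under exogeneity alone the bounds on PN are max{0,(p₁−p₀)/p₁} ≤ PN ≤ min{1,(1−p₀)/p₁}.
  lower = (p₁ − p₀)/p₁ = 0.11932 / 0.58001 ≈ 0.2057
  upper = min{1, (1 − p₀)/p₁} = 0.53931 / 0.58001 ≈ 0.9298

0.206 ≤ PN ≤ 0.930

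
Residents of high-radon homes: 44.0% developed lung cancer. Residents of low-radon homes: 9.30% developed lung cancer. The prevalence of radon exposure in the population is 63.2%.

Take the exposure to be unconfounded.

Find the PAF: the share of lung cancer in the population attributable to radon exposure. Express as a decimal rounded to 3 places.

PAF ≈ 0.702

p₁ = 0.44, p₀ = 0.093.
Overall risk P(Y=1) = π·p₁ + (1−π)·p₀ = 0.632×0.44 + 0.368×0.093 = 0.3123.
Under exogeneity, PAF = [P(Y=1) − p₀] / P(Y=1).
PAF = (0.3123 − 0.093) / 0.3123 ≈ 0.7022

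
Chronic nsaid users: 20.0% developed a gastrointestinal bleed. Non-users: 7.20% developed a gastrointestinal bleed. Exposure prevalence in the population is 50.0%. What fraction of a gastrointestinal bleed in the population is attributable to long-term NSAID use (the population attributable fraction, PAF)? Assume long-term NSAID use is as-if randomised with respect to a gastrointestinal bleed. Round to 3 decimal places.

p₁ = 0.2, p₀ = 0.072.
Overall risk P(Y=1) = π·p₁ + (1−π)·p₀ = 0.5×0.2 + 0.5×0.072 = 0.136.
Under exogeneity, PAF = [P(Y=1) − p₀] / P(Y=1).
PAF = (0.136 − 0.072) / 0.136 ≈ 0.4706

PAF ≈ 0.471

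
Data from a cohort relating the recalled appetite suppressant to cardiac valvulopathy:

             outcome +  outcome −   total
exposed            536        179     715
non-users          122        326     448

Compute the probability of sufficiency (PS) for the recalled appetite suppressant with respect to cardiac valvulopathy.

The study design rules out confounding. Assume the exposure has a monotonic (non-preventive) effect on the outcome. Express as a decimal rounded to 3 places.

PS ≈ 0.656

p₁ = P(outcome | exposed) = 536/715 = 0.74965
p₀ = P(outcome | unexposed) = 122/448 = 0.27232
Under exogeneity and monotonicity, PS = (p₁ − p₀) / (1 − p₀).
PS = (0.74965 − 0.27232) / (1 − 0.27232) = 0.47733 / 0.72768 ≈ 0.6560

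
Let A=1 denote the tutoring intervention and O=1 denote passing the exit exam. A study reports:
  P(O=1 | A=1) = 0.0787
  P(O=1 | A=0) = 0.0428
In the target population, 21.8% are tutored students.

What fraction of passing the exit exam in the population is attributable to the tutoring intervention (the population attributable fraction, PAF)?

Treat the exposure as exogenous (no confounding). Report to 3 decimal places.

PAF ≈ 0.155

Let p₁ = 0.0787, p₀ = 0.0428.
Overall risk P(Y=1) = π·p₁ + (1−π)·p₀ = 0.218×0.0787 + 0.782×0.0428 = 0.050626.
Under exogeneity, PAF = [P(Y=1) − p₀] / P(Y=1).
PAF = (0.050626 − 0.0428) / 0.050626 ≈ 0.1546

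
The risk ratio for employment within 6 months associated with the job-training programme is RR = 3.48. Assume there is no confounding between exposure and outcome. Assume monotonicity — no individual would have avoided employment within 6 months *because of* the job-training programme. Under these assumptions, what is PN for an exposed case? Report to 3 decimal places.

PN ≈ 0.713

Under exogeneity and monotonicity, PN = (RR − 1) / RR = 1 − 1/RR.
PN = (3.48 − 1) / 3.48 = 2.48 / 3.48 ≈ 0.7126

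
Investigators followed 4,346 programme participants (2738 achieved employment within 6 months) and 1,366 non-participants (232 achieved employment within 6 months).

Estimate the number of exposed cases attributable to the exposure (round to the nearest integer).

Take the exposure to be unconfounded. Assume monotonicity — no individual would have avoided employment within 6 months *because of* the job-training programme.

p₁ = P(outcome | exposed) = 2738/4346 = 0.63
p₀ = P(outcome | unexposed) = 232/1366 = 0.16984
PN = (p₁ − p₀)/p₁ = (0.63 − 0.16984) / 0.63 ≈ 0.73042.
Attributable cases ≈ PN × (exposed cases) = 0.73042 × 2738 ≈ 1999.88.

about 2000 cases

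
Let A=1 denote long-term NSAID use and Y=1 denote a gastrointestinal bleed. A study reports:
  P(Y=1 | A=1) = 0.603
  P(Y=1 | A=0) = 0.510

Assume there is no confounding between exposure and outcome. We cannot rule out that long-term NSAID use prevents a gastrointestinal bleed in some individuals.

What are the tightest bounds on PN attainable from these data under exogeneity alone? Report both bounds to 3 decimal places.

0.154 ≤ PN ≤ 0.813

Let p₁ = 0.603, p₀ = 0.51.
Under exogeneity alone the bounds on PN are max{0,(p₁−p₀)/p₁} ≤ PN ≤ min{1,(1−p₀)/p₁}.
  lower = (p₁ − p₀)/p₁ = 0.093 / 0.603 ≈ 0.1542
  upper = min{1, (1 − p₀)/p₁} = 0.49 / 0.603 ≈ 0.8126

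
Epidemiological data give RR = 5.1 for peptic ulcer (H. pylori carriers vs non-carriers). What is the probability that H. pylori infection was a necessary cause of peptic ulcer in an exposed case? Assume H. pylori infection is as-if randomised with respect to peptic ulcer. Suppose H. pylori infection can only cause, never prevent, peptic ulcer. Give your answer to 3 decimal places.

Under exogeneity and monotonicity, PN = (RR − 1) / RR = 1 − 1/RR.
PN = (5.1 − 1) / 5.1 = 4.1 / 5.1 ≈ 0.8039

PN ≈ 0.804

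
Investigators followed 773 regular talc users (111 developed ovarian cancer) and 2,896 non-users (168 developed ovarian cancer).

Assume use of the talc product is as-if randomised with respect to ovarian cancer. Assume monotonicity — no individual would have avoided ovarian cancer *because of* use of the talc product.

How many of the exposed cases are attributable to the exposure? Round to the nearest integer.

p₁ = P(outcome | exposed) = 111/773 = 0.1436
p₀ = P(outcome | unexposed) = 168/2896 = 0.058011
PN = (p₁ − p₀)/p₁ = (0.1436 − 0.058011) / 0.1436 ≈ 0.59601.
Attributable cases ≈ PN × (exposed cases) = 0.59601 × 111 ≈ 66.16.

about 66 cases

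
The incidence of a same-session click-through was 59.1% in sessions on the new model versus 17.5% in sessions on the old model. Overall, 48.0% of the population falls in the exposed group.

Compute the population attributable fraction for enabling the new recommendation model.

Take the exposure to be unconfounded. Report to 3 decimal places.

p₁ = 0.591, p₀ = 0.175.
Overall risk P(Y=1) = π·p₁ + (1−π)·p₀ = 0.48×0.591 + 0.52×0.175 = 0.37468.
Under exogeneity, PAF = [P(Y=1) − p₀] / P(Y=1).
PAF = (0.37468 − 0.175) / 0.37468 ≈ 0.5329

PAF ≈ 0.533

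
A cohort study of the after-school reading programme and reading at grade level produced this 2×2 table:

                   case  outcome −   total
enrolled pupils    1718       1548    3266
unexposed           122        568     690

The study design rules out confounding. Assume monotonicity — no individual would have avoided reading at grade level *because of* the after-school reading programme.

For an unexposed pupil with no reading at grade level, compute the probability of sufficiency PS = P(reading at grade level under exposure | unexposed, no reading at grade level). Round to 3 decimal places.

p₁ = P(outcome | exposed) = 1718/3266 = 0.52603
p₀ = P(outcome | unexposed) = 122/690 = 0.17681
Under exogeneity and monotonicity, PS = (p₁ − p₀)/(1 − p₀).
PS = (0.52603 − 0.17681) / 0.82319 ≈ 0.4242

PS ≈ 0.424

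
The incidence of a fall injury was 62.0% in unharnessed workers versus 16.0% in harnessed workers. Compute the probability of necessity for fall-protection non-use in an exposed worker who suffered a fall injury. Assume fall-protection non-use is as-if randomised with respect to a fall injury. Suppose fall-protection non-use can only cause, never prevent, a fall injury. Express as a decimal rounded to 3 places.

PN ≈ 0.742

p₁ = 0.62, p₀ = 0.16.
Under exogeneity and monotonicity, PN = (p₁ − p₀) / p₁.
PN = (0.62 − 0.16) / 0.62 = 0.46 / 0.62 ≈ 0.7419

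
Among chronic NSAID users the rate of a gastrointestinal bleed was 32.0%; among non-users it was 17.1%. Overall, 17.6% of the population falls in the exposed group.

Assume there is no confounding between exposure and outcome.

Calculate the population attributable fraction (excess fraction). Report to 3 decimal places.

PAF ≈ 0.133

p₁ = 0.32, p₀ = 0.171.
Overall risk P(Y=1) = π·p₁ + (1−π)·p₀ = 0.176×0.32 + 0.824×0.171 = 0.19722.
Under exogeneity, PAF = [P(Y=1) − p₀] / P(Y=1).
PAF = (0.19722 − 0.171) / 0.19722 ≈ 0.1330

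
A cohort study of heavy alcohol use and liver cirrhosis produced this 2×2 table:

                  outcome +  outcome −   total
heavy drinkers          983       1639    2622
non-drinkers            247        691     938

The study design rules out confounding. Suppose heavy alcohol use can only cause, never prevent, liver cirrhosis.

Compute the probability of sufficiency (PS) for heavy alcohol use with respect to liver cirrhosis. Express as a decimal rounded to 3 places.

PS ≈ 0.151

p₁ = P(outcome | exposed) = 983/2622 = 0.3749
p₀ = P(outcome | unexposed) = 247/938 = 0.26333
Under exogeneity and monotonicity, PS = (p₁ − p₀)/(1 − p₀).
PS = (0.3749 − 0.26333) / 0.73667 ≈ 0.1515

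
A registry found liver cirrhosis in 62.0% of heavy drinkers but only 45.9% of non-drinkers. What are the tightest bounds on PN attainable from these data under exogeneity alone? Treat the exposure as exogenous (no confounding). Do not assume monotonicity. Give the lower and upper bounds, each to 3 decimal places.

p₁ = 0.62, p₀ = 0.459.
Under exogeneity alone the bounds on PN are max{0,(p₁−p₀)/p₁} ≤ PN ≤ min{1,(1−p₀)/p₁}.
  lower = (p₁ − p₀)/p₁ = 0.161 / 0.62 ≈ 0.2597
  upper = min{1, (1 − p₀)/p₁} = 0.541 / 0.62 ≈ 0.8726

0.260 ≤ PN ≤ 0.873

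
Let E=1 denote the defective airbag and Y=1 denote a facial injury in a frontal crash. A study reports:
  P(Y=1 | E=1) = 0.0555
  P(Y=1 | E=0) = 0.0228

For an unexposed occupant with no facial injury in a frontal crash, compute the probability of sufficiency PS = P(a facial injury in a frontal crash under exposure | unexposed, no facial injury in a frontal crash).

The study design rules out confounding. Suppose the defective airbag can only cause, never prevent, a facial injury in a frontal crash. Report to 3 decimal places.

PS ≈ 0.033

Let p₁ = 0.0555, p₀ = 0.0228.
Under exogeneity and monotonicity, PS = (p₁ − p₀) / (1 − p₀).
PS = (0.0555 − 0.0228) / (1 − 0.0228) = 0.0327 / 0.9772 ≈ 0.0335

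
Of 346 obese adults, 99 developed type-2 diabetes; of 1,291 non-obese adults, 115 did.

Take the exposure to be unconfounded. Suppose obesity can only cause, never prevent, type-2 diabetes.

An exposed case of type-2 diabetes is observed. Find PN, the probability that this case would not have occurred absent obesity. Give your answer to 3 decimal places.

p₁ = P(outcome | exposed) = 99/346 = 0.28613
p₀ = P(outcome | unexposed) = 115/1291 = 0.089078
Under exogeneity and monotonicity, PN = (p₁ − p₀) / p₁.
PN = (0.28613 − 0.089078) / 0.28613 = 0.19705 / 0.28613 ≈ 0.6887

PN ≈ 0.689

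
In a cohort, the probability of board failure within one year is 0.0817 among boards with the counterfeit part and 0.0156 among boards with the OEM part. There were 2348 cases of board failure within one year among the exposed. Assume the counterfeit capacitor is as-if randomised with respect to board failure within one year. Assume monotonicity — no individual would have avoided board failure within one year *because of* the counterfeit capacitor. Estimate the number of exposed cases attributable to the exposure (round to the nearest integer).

about 1900 cases

Let p₁ = 0.0817, p₀ = 0.0156.
PN = (p₁ − p₀)/p₁ = (0.0817 − 0.0156) / 0.0817 ≈ 0.80906.
Attributable cases ≈ PN × (exposed cases) = 0.80906 × 2348 ≈ 1899.67.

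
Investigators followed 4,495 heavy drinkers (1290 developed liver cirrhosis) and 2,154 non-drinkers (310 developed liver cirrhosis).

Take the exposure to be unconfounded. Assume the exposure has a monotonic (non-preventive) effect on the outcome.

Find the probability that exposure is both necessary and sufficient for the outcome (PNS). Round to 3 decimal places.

PNS ≈ 0.143

p₁ = P(outcome | exposed) = 1290/4495 = 0.28699
p₀ = P(outcome | unexposed) = 310/2154 = 0.14392
Under exogeneity and monotonicity, PNS = p₁ − p₀.
PNS = 0.28699 − 0.14392 = 0.14307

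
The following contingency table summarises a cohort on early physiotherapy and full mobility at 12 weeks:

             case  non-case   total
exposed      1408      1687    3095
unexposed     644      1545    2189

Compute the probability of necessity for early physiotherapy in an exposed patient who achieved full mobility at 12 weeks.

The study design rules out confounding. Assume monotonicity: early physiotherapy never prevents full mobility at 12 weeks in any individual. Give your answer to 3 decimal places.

p₁ = P(outcome | exposed) = 1408/3095 = 0.45493
p₀ = P(outcome | unexposed) = 644/2189 = 0.2942
Under exogeneity and monotonicity, PN = (p₁ − p₀) / p₁.
PN = (0.45493 − 0.2942) / 0.45493 = 0.16073 / 0.45493 ≈ 0.3533

PN ≈ 0.353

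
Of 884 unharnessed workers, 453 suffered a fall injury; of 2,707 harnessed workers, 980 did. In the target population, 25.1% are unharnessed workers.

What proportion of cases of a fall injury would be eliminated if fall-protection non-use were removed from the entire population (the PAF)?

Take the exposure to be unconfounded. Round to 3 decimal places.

PAF ≈ 0.094

p₁ = P(outcome | exposed) = 453/884 = 0.51244
p₀ = P(outcome | unexposed) = 980/2707 = 0.36202
Overall risk P(Y=1) = π·p₁ + (1−π)·p₀ = 0.251×0.51244 + 0.749×0.36202 = 0.39978.
Under exogeneity, PAF = [P(Y=1) − p₀] / P(Y=1).
PAF = (0.39978 − 0.36202) / 0.39978 ≈ 0.0944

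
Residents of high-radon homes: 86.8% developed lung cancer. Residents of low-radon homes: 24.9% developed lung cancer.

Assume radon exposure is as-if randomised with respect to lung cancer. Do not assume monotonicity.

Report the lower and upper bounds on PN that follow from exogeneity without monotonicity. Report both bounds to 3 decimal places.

0.713 ≤ PN ≤ 0.865

p₁ = 0.868, p₀ = 0.249.
Under exogeneity alone the bounds on PN are max{0,(p₁−p₀)/p₁} ≤ PN ≤ min{1,(1−p₀)/p₁}.
  lower = (p₁ − p₀)/p₁ = 0.619 / 0.868 ≈ 0.7131
  upper = min{1, (1 − p₀)/p₁} = 0.751 / 0.868 ≈ 0.8652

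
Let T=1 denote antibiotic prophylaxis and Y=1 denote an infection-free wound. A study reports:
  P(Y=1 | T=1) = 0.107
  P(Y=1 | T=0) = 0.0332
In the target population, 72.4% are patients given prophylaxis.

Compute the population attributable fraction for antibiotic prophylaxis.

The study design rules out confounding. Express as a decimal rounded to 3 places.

Let p₁ = 0.107, p₀ = 0.0332.
Overall risk P(Y=1) = π·p₁ + (1−π)·p₀ = 0.724×0.107 + 0.276×0.0332 = 0.086631.
Under exogeneity, PAF = [P(Y=1) − p₀] / P(Y=1).
PAF = (0.086631 − 0.0332) / 0.086631 ≈ 0.6168

PAF ≈ 0.617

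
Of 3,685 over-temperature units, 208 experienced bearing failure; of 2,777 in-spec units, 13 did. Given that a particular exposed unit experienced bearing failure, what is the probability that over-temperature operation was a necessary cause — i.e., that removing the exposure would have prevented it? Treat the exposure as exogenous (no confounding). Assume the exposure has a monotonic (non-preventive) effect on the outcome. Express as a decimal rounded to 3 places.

PN ≈ 0.917

p₁ = P(outcome | exposed) = 208/3685 = 0.056445
p₀ = P(outcome | unexposed) = 13/2777 = 0.0046813
Under exogeneity and monotonicity, PN = (p₁ − p₀) / p₁.
PN = (0.056445 − 0.0046813) / 0.056445 = 0.051764 / 0.056445 ≈ 0.9171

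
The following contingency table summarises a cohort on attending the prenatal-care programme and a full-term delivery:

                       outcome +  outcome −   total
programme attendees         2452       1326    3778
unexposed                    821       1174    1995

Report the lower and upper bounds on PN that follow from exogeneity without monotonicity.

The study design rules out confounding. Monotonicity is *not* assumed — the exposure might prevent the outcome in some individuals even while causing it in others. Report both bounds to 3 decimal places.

p₁ = P(outcome | exposed) = 2452/3778 = 0.64902
p₀ = P(outcome | unexposed) = 821/1995 = 0.41153
Under exogeneity alone the bounds on PN are max{0,(p₁−p₀)/p₁} ≤ PN ≤ min{1,(1−p₀)/p₁}.
  lower = (p₁ − p₀)/p₁ = 0.23749 / 0.64902 ≈ 0.3659
  upper = min{1, (1 − p₀)/p₁} = 0.58847 / 0.64902 ≈ 0.9067

0.366 ≤ PN ≤ 0.907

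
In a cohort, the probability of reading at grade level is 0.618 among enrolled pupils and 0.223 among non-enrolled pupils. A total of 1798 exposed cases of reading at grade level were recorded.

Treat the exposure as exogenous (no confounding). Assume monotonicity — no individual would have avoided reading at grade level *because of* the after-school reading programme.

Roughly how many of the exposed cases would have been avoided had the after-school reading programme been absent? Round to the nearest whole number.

about 1149 cases

Let p₁ = 0.618, p₀ = 0.223.
PN = (p₁ − p₀)/p₁ = (0.618 − 0.223) / 0.618 ≈ 0.63916.
Attributable cases ≈ PN × (exposed cases) = 0.63916 × 1798 ≈ 1149.21.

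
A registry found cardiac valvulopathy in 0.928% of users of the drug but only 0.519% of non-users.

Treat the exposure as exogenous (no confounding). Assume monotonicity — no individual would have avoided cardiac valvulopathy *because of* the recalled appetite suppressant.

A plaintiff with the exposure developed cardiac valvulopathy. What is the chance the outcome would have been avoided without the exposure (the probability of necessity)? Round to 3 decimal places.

PN ≈ 0.441

p₁ = 0.00928, p₀ = 0.00519.
Under exogeneity and monotonicity, PN = (p₁ − p₀) / p₁.
PN = (0.00928 − 0.00519) / 0.00928 = 0.00409 / 0.00928 ≈ 0.4407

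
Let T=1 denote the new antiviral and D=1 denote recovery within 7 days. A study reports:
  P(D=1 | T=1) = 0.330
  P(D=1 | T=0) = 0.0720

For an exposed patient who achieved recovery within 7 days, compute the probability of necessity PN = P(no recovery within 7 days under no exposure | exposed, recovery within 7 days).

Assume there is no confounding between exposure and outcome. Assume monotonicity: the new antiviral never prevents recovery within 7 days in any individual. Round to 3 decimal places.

PN ≈ 0.782

Let p₁ = 0.33, p₀ = 0.072.
Under exogeneity and monotonicity, PN = (p₁ − p₀) / p₁.
PN = (0.33 − 0.072) / 0.33 = 0.258 / 0.33 ≈ 0.7818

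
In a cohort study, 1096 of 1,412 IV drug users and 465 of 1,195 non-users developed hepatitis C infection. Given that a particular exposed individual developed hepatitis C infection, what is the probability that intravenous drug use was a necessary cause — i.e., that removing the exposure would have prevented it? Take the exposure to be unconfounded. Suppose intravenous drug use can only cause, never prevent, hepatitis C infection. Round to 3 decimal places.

PN ≈ 0.499

p₁ = P(outcome | exposed) = 1096/1412 = 0.7762
p₀ = P(outcome | unexposed) = 465/1195 = 0.38912
Under exogeneity and monotonicity, PN = (p₁ − p₀) / p₁.
PN = (0.7762 − 0.38912) / 0.7762 = 0.38708 / 0.7762 ≈ 0.4987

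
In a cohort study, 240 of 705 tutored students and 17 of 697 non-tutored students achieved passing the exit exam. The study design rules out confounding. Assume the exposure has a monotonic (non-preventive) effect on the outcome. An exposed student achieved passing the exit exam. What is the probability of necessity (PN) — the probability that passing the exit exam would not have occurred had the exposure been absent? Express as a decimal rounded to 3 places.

PN ≈ 0.928

p₁ = P(outcome | exposed) = 240/705 = 0.34043
p₀ = P(outcome | unexposed) = 17/697 = 0.02439
Under exogeneity and monotonicity, PN = (p₁ − p₀) / p₁.
PN = (0.34043 − 0.02439) / 0.34043 = 0.31604 / 0.34043 ≈ 0.9284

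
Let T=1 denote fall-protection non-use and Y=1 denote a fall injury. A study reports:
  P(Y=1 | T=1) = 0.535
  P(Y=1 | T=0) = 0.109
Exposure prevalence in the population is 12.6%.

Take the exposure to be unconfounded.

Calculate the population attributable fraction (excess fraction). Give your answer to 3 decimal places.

Let p₁ = 0.535, p₀ = 0.109.
Overall risk P(Y=1) = π·p₁ + (1−π)·p₀ = 0.126×0.535 + 0.874×0.109 = 0.16268.
Under exogeneity, PAF = [P(Y=1) − p₀] / P(Y=1).
PAF = (0.16268 − 0.109) / 0.16268 ≈ 0.3300

PAF ≈ 0.330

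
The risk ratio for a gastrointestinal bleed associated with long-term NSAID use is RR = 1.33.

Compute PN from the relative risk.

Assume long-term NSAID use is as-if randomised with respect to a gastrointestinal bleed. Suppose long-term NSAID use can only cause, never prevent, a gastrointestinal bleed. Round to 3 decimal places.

PN ≈ 0.248

Under exogeneity and monotonicity, PN = (RR − 1) / RR = 1 − 1/RR.
PN = (1.33 − 1) / 1.33 = 0.33 / 1.33 ≈ 0.2481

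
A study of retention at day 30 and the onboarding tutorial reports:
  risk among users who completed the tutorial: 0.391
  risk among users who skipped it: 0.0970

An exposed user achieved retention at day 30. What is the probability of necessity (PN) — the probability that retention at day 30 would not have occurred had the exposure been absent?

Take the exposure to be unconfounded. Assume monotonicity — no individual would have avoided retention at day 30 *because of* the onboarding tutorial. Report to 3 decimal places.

PN ≈ 0.752

Let p₁ = 0.391, p₀ = 0.097.
Under exogeneity and monotonicity, PN = (p₁ − p₀) / p₁.
PN = (0.391 − 0.097) / 0.391 = 0.294 / 0.391 ≈ 0.7519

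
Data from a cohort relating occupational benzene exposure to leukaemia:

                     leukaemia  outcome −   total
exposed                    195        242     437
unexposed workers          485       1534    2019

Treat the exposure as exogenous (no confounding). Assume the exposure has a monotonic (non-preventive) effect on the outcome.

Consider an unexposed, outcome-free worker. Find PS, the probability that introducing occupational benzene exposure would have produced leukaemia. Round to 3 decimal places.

p₁ = P(outcome | exposed) = 195/437 = 0.44622
p₀ = P(outcome | unexposed) = 485/2019 = 0.24022
Under exogeneity and monotonicity, PS = (p₁ − p₀)/(1 − p₀).
PS = (0.44622 − 0.24022) / 0.75978 ≈ 0.2711

PS ≈ 0.271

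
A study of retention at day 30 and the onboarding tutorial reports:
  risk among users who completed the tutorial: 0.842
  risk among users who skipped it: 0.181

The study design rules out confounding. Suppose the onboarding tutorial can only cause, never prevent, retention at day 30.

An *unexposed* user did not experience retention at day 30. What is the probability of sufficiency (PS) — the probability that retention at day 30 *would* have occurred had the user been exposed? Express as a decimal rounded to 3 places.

PS ≈ 0.807

Let p₁ = 0.842, p₀ = 0.181.
Under exogeneity and monotonicity, PS = (p₁ − p₀) / (1 − p₀).
PS = (0.842 − 0.181) / (1 − 0.181) = 0.661 / 0.819 ≈ 0.8071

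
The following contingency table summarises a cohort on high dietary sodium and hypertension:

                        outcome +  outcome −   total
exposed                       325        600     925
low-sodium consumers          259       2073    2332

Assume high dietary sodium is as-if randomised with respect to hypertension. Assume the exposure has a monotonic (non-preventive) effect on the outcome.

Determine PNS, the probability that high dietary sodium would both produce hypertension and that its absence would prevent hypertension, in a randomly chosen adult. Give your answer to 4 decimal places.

PNS ≈ 0.2403

p₁ = P(outcome | exposed) = 325/925 = 0.35135
p₀ = P(outcome | unexposed) = 259/2332 = 0.11106
Under exogeneity and monotonicity, PNS = p₁ − p₀.
PNS = 0.35135 − 0.11106 = 0.24029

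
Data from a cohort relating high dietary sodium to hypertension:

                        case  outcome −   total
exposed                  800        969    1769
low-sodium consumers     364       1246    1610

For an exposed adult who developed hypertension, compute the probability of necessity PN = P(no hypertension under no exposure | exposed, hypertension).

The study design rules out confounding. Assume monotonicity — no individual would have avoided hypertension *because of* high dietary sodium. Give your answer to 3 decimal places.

PN ≈ 0.500

p₁ = P(outcome | exposed) = 800/1769 = 0.45223
p₀ = P(outcome | unexposed) = 364/1610 = 0.22609
Under exogeneity and monotonicity, PN = (p₁ − p₀)/p₁.
PN = (0.45223 − 0.22609) / 0.45223 ≈ 0.5001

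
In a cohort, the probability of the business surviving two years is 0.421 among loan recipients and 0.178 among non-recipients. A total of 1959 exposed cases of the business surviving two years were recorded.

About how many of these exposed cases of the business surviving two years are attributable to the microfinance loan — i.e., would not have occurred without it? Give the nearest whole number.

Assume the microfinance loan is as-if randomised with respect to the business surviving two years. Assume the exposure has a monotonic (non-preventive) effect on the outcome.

about 1131 cases

Let p₁ = 0.421, p₀ = 0.178.
PN = (p₁ − p₀)/p₁ = (0.421 − 0.178) / 0.421 ≈ 0.57720.
Attributable cases ≈ PN × (exposed cases) = 0.57720 × 1959 ≈ 1130.73.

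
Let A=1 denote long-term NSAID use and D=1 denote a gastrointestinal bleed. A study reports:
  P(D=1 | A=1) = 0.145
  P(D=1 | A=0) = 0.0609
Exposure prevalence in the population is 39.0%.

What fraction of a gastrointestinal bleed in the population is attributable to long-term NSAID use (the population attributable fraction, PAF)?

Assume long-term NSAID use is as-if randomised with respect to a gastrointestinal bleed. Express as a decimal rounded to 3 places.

Let p₁ = 0.145, p₀ = 0.0609.
Overall risk P(Y=1) = π·p₁ + (1−π)·p₀ = 0.39×0.145 + 0.61×0.0609 = 0.093699.
Under exogeneity, PAF = [P(Y=1) − p₀] / P(Y=1).
PAF = (0.093699 − 0.0609) / 0.093699 ≈ 0.3500

PAF ≈ 0.350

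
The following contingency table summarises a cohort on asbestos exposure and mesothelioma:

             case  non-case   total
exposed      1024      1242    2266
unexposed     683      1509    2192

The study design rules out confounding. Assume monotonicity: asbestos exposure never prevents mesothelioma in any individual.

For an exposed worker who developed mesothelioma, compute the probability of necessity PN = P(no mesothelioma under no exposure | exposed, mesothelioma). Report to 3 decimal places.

PN ≈ 0.310

p₁ = P(outcome | exposed) = 1024/2266 = 0.4519
p₀ = P(outcome | unexposed) = 683/2192 = 0.31159
Under exogeneity and monotonicity, PN = (p₁ − p₀) / p₁.
PN = (0.4519 − 0.31159) / 0.4519 = 0.14031 / 0.4519 ≈ 0.3105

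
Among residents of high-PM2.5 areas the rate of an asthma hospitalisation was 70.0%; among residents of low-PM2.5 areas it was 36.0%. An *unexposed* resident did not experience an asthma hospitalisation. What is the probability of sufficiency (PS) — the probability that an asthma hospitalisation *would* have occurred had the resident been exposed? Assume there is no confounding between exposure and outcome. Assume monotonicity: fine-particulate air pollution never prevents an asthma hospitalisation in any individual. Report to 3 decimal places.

p₁ = 0.7, p₀ = 0.36.
Under exogeneity and monotonicity, PS = (p₁ − p₀) / (1 − p₀).
PS = (0.7 − 0.36) / (1 − 0.36) = 0.34 / 0.64 ≈ 0.5312

PS ≈ 0.531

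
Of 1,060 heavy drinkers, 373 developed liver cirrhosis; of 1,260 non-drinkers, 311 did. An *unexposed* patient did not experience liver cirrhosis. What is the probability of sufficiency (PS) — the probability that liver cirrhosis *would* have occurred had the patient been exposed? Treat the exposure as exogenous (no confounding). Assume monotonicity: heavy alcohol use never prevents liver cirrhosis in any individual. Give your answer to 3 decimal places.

PS ≈ 0.139

p₁ = P(outcome | exposed) = 373/1060 = 0.35189
p₀ = P(outcome | unexposed) = 311/1260 = 0.24683
Under exogeneity and monotonicity, PS = (p₁ − p₀) / (1 − p₀).
PS = (0.35189 − 0.24683) / (1 − 0.24683) = 0.10506 / 0.75317 ≈ 0.1395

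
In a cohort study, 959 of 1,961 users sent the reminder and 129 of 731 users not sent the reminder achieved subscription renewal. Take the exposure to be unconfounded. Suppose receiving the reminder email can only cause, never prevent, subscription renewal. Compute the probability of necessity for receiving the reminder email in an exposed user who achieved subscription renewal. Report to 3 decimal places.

PN ≈ 0.639

p₁ = P(outcome | exposed) = 959/1961 = 0.48904
p₀ = P(outcome | unexposed) = 129/731 = 0.17647
Under exogeneity and monotonicity, PN = (p₁ − p₀) / p₁.
PN = (0.48904 − 0.17647) / 0.48904 = 0.31257 / 0.48904 ≈ 0.6391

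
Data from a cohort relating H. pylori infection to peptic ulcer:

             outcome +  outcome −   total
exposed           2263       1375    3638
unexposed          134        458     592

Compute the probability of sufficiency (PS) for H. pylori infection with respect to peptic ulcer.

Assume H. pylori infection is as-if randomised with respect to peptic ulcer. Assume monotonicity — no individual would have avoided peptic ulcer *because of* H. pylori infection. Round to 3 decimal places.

p₁ = P(outcome | exposed) = 2263/3638 = 0.62205
p₀ = P(outcome | unexposed) = 134/592 = 0.22635
Under exogeneity and monotonicity, PS = (p₁ − p₀) / (1 − p₀).
PS = (0.62205 − 0.22635) / (1 − 0.22635) = 0.39569 / 0.77365 ≈ 0.5115

PS ≈ 0.511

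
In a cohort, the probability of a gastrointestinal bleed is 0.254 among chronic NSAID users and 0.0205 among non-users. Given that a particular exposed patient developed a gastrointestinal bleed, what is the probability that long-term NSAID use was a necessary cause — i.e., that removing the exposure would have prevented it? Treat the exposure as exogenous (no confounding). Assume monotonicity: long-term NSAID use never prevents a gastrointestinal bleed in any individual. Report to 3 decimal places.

PN ≈ 0.919

Let p₁ = 0.254, p₀ = 0.0205.
Under exogeneity and monotonicity, PN = (p₁ − p₀) / p₁.
PN = (0.254 − 0.0205) / 0.254 = 0.2335 / 0.254 ≈ 0.9193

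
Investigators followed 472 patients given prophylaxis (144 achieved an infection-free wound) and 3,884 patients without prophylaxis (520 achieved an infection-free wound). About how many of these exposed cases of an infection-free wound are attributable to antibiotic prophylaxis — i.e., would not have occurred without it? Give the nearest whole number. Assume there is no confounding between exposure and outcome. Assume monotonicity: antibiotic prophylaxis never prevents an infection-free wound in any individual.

p₁ = P(outcome | exposed) = 144/472 = 0.30508
p₀ = P(outcome | unexposed) = 520/3884 = 0.13388
PN = (p₁ − p₀)/p₁ = (0.30508 − 0.13388) / 0.30508 ≈ 0.56116.
Attributable cases ≈ PN × (exposed cases) = 0.56116 × 144 ≈ 80.81.

about 81 cases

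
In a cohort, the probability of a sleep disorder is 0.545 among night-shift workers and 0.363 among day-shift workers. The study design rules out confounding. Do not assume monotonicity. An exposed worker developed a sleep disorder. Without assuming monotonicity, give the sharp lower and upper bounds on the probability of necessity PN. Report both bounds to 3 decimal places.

0.334 ≤ PN ≤ 1.000

Let p₁ = 0.545, p₀ = 0.363.
Under exogeneity alone the bounds on PN are max{0,(p₁−p₀)/p₁} ≤ PN ≤ min{1,(1−p₀)/p₁}.
  lower = (p₁ − p₀)/p₁ = 0.182 / 0.545 ≈ 0.3339
  upper = min{1, (1 − p₀)/p₁} = 0.637 / 0.545 ≈ 1.1688 → capped at 1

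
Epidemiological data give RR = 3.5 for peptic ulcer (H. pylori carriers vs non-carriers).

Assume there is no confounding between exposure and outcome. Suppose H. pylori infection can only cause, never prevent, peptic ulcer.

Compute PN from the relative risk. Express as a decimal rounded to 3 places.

PN ≈ 0.714

Under exogeneity and monotonicity, PN = (RR − 1) / RR = 1 − 1/RR.
PN = (3.5 − 1) / 3.5 = 2.5 / 3.5 ≈ 0.7143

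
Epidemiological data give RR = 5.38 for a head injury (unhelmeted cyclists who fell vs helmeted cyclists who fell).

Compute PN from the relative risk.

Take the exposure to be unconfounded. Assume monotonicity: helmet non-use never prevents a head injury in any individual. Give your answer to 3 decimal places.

PN ≈ 0.814

Under exogeneity and monotonicity, PN = (RR − 1) / RR = 1 − 1/RR.
PN = (5.38 − 1) / 5.38 = 4.38 / 5.38 ≈ 0.8141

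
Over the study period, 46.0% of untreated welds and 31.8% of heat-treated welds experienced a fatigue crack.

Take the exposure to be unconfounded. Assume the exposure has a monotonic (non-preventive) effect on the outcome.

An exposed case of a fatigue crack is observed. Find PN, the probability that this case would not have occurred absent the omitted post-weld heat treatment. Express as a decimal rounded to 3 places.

PN ≈ 0.309

p₁ = 0.46, p₀ = 0.318.
Under exogeneity and monotonicity, PN = (p₁ − p₀) / p₁.
PN = (0.46 − 0.318) / 0.46 = 0.142 / 0.46 ≈ 0.3087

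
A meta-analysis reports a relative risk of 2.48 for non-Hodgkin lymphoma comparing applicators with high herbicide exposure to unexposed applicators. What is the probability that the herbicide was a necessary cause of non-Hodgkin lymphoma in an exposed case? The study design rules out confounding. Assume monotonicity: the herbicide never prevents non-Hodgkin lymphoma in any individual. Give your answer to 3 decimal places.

Under exogeneity and monotonicity, PN = (RR − 1) / RR = 1 − 1/RR.
PN = (2.48 − 1) / 2.48 = 1.48 / 2.48 ≈ 0.5968

PN ≈ 0.597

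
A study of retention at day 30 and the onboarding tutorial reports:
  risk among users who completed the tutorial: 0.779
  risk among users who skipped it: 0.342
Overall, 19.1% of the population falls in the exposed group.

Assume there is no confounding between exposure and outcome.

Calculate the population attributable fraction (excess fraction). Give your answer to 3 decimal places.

Let p₁ = 0.779, p₀ = 0.342.
Overall risk P(Y=1) = π·p₁ + (1−π)·p₀ = 0.191×0.779 + 0.809×0.342 = 0.42547.
Under exogeneity, PAF = [P(Y=1) − p₀] / P(Y=1).
PAF = (0.42547 − 0.342) / 0.42547 ≈ 0.1962

PAF ≈ 0.196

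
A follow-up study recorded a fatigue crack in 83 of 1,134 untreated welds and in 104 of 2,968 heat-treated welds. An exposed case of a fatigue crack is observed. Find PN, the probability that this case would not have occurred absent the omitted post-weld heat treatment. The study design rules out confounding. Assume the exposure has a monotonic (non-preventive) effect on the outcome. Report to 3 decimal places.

p₁ = P(outcome | exposed) = 83/1134 = 0.073192
p₀ = P(outcome | unexposed) = 104/2968 = 0.03504
Under exogeneity and monotonicity, PN = (p₁ − p₀) / p₁.
PN = (0.073192 − 0.03504) / 0.073192 = 0.038152 / 0.073192 ≈ 0.5213

PN ≈ 0.521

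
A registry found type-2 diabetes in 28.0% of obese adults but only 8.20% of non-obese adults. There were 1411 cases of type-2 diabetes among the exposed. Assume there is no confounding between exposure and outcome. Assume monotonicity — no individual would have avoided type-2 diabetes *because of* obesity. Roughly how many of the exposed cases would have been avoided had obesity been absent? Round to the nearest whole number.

about 998 cases

p₁ = 0.28, p₀ = 0.082.
PN = (p₁ − p₀)/p₁ = (0.28 − 0.082) / 0.28 ≈ 0.70714.
Attributable cases ≈ PN × (exposed cases) = 0.70714 × 1411 ≈ 997.78.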